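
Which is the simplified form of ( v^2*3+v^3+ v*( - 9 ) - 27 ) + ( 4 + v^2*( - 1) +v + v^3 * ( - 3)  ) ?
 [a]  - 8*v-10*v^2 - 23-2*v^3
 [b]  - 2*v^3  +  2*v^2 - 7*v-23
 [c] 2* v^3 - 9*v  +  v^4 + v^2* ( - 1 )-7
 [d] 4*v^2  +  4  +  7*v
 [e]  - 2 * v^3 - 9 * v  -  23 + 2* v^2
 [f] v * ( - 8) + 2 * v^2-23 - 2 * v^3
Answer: f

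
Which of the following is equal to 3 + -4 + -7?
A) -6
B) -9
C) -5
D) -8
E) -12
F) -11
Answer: D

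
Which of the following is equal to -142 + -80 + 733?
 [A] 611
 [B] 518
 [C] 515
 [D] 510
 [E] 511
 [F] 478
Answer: E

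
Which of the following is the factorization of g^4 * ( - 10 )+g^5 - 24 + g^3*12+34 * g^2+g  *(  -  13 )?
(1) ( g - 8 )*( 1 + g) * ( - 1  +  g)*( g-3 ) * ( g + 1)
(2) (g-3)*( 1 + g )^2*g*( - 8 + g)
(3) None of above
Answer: 1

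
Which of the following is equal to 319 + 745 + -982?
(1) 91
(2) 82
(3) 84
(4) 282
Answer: 2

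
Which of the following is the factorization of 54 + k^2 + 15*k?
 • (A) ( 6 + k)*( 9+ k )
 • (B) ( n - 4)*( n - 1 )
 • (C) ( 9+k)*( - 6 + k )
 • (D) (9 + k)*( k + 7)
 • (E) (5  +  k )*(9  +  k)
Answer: A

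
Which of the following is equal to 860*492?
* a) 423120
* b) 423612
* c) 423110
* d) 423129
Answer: a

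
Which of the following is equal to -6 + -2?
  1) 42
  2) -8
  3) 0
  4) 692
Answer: 2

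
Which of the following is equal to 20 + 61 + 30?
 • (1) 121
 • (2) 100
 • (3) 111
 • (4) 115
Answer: 3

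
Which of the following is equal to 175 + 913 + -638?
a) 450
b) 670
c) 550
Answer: a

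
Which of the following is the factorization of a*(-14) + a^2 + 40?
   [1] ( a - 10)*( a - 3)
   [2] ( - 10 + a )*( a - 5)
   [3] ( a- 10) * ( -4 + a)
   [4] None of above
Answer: 3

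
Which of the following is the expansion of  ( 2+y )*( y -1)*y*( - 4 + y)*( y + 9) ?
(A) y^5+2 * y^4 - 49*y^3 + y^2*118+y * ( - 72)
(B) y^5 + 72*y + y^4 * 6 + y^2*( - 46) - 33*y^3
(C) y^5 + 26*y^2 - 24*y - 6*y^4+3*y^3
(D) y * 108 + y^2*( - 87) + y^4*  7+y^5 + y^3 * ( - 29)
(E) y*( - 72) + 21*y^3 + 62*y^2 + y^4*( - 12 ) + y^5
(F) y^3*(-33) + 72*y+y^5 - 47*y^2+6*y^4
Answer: B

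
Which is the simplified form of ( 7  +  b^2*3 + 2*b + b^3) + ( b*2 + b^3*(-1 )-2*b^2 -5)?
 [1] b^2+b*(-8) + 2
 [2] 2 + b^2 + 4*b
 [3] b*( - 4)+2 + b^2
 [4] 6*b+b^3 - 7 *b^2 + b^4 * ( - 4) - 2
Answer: 2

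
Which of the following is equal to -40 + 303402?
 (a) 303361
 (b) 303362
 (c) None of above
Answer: b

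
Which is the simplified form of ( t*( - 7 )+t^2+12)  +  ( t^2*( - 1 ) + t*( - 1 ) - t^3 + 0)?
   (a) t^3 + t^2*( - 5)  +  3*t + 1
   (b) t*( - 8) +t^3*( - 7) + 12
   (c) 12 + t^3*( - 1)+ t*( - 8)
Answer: c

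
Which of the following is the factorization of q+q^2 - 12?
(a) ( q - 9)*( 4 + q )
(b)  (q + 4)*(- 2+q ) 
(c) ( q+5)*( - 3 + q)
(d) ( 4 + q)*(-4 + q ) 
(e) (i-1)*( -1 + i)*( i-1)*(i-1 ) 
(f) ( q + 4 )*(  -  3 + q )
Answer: f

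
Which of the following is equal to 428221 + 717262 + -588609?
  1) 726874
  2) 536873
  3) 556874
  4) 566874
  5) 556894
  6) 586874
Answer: 3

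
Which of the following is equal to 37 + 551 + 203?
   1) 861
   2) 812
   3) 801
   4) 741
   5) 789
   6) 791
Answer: 6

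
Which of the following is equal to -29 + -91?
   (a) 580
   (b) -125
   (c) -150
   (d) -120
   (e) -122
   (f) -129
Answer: d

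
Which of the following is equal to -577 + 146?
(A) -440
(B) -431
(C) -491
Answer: B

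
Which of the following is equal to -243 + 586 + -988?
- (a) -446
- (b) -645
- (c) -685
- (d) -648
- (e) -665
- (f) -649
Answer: b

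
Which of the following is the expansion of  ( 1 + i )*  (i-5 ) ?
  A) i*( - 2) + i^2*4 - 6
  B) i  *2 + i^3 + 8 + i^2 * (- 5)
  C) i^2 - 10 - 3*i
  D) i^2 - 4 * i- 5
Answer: D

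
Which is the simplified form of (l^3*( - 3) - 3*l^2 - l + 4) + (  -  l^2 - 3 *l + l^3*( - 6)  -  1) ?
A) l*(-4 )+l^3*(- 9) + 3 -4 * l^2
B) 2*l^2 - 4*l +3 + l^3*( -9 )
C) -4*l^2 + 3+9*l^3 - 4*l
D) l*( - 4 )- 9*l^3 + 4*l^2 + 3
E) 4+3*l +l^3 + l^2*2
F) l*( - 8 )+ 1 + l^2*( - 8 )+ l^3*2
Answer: A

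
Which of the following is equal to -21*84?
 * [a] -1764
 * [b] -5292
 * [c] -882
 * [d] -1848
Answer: a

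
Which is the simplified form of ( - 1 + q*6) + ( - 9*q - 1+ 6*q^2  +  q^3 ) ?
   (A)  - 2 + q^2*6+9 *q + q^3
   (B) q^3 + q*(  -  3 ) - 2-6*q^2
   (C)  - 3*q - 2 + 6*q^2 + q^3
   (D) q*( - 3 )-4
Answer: C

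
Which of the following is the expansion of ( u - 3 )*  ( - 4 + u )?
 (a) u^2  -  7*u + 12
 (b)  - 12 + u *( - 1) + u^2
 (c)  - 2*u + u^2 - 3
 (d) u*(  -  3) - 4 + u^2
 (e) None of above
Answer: a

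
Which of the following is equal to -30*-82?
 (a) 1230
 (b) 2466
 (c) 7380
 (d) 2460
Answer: d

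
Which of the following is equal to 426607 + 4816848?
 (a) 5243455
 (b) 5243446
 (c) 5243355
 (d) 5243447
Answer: a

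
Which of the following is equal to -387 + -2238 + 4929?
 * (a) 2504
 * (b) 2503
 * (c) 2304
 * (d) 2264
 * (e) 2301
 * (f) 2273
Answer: c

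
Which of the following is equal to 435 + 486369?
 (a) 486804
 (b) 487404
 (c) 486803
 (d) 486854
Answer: a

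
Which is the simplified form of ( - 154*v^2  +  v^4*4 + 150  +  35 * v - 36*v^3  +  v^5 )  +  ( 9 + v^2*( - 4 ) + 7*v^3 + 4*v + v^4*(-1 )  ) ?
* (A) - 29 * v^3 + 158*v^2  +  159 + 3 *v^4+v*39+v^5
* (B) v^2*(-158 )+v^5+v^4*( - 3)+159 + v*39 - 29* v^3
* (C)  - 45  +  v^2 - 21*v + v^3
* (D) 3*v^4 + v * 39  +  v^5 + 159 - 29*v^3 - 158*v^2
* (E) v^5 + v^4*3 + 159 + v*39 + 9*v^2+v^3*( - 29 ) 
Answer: D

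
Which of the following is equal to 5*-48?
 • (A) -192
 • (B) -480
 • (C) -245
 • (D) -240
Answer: D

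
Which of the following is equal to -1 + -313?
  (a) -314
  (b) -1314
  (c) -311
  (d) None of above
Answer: a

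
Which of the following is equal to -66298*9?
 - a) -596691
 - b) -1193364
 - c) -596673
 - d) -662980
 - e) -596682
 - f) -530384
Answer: e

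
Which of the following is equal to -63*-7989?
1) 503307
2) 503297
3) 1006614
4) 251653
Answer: 1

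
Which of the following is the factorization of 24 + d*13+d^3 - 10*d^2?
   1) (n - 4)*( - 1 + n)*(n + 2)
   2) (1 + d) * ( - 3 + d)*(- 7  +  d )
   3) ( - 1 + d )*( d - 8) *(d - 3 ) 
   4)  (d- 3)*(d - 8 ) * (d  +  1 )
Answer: 4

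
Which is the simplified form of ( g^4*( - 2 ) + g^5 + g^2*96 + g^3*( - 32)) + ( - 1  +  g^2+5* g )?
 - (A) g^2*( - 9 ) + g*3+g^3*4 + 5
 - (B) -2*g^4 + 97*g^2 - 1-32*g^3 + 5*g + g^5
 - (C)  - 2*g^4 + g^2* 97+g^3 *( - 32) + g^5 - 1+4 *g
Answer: B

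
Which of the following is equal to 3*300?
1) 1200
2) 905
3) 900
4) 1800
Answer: 3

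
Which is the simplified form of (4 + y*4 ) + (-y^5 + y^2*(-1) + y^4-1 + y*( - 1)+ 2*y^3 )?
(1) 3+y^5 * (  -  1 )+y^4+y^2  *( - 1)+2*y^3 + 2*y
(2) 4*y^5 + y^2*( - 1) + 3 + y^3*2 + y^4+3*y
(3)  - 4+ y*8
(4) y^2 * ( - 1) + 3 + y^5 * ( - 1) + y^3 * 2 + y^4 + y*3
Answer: 4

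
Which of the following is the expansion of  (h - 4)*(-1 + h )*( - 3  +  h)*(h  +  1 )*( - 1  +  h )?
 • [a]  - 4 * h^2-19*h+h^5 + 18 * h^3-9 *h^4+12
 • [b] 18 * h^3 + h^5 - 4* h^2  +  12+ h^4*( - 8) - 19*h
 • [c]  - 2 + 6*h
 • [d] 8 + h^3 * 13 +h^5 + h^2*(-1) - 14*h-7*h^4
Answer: b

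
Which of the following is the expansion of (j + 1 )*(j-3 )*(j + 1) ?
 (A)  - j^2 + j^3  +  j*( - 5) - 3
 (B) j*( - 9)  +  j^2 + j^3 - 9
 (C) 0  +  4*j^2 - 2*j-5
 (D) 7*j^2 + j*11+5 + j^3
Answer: A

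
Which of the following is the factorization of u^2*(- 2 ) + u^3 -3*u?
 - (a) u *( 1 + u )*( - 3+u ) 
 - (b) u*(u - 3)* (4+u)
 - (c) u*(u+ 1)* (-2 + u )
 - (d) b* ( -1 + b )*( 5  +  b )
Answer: a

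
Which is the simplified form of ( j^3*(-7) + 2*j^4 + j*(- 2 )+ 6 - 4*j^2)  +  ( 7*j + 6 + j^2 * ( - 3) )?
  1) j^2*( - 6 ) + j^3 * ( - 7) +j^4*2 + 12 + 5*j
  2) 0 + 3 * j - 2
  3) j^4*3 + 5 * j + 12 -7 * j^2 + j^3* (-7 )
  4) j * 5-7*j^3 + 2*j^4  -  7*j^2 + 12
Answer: 4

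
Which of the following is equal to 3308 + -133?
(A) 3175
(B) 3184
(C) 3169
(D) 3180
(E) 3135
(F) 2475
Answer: A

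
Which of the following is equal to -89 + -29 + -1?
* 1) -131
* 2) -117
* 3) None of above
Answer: 3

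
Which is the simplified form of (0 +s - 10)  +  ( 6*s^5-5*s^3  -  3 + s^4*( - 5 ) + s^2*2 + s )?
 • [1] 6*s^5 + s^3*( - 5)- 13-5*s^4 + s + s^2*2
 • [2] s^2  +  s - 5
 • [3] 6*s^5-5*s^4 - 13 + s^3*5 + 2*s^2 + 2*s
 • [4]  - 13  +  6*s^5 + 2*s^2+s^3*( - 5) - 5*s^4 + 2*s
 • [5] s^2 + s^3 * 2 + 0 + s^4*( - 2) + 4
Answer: 4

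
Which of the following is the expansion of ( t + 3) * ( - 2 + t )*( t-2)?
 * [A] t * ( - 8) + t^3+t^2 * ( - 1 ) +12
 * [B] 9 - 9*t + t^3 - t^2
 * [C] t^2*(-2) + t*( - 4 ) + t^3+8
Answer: A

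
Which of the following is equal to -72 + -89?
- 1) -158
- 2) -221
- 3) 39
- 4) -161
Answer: 4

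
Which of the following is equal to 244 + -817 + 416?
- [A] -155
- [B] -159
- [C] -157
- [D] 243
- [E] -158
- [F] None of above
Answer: C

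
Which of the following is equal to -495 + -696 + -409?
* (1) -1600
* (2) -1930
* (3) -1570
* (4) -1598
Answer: 1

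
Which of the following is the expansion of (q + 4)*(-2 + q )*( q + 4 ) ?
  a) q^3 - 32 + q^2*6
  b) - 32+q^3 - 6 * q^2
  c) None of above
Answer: a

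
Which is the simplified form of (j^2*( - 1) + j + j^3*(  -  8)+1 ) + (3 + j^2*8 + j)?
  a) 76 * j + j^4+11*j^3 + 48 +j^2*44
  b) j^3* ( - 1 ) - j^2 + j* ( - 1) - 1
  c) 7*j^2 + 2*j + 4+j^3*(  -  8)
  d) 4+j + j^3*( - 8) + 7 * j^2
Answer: c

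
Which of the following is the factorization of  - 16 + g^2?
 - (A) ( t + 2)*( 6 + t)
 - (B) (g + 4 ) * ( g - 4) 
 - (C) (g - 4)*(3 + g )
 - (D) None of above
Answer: B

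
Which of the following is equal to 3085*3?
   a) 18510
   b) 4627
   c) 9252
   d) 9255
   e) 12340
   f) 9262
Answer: d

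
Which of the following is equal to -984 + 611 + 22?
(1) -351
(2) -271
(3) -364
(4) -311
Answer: 1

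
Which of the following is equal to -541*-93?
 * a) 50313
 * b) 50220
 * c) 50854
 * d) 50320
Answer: a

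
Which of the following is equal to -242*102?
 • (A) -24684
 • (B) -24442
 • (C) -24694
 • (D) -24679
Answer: A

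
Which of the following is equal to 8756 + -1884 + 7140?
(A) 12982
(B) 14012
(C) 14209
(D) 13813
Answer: B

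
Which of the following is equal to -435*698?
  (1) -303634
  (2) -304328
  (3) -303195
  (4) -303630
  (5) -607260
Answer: 4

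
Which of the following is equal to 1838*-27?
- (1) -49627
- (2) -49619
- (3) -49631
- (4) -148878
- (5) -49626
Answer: 5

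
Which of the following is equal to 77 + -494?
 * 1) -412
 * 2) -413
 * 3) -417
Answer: 3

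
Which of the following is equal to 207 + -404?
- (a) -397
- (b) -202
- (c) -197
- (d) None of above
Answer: c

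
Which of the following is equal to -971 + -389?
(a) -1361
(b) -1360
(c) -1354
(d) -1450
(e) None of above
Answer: b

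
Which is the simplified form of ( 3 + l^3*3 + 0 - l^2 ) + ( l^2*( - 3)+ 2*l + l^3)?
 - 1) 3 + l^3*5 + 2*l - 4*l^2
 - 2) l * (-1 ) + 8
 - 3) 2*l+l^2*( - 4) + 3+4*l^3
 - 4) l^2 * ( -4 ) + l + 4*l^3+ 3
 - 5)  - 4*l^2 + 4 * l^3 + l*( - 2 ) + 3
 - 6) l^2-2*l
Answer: 3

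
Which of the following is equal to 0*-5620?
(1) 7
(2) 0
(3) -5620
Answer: 2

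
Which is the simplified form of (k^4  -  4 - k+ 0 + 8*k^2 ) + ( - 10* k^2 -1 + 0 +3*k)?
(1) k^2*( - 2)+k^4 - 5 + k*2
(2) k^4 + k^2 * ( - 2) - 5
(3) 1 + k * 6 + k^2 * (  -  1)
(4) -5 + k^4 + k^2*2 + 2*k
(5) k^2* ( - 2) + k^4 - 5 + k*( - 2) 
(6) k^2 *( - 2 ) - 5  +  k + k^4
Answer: 1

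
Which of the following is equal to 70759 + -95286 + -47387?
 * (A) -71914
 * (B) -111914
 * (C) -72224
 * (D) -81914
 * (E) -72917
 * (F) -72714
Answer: A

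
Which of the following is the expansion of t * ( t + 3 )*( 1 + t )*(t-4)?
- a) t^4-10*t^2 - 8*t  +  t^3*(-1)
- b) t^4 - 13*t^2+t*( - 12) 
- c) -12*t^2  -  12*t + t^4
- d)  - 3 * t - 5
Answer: b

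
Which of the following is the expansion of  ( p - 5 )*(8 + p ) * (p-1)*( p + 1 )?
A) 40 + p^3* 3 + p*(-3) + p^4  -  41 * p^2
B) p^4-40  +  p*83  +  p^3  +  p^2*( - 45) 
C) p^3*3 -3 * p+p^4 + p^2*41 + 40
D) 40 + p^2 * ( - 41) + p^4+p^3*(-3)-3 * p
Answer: A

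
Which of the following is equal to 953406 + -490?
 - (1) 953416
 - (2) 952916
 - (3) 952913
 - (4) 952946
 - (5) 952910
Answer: 2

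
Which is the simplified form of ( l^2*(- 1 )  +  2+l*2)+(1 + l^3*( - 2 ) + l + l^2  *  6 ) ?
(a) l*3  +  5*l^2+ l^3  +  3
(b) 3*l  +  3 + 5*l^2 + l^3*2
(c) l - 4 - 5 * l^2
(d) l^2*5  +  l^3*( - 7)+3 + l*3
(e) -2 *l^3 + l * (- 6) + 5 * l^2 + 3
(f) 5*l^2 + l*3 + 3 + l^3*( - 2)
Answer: f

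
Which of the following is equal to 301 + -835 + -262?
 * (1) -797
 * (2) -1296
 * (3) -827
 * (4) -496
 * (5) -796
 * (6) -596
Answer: 5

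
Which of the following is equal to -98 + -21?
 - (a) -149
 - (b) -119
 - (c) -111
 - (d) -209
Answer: b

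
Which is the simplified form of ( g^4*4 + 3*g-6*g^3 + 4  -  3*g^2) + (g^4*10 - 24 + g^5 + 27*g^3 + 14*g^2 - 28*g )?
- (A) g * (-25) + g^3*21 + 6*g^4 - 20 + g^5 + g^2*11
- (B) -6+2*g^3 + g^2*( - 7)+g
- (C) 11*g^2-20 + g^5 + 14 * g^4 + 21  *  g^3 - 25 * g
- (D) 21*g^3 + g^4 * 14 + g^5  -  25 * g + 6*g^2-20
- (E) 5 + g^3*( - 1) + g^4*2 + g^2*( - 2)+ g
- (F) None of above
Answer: C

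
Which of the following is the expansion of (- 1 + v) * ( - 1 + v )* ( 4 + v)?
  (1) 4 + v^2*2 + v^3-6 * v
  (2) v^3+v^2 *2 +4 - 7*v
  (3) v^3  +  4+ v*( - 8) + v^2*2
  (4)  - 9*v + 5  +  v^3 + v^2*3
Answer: 2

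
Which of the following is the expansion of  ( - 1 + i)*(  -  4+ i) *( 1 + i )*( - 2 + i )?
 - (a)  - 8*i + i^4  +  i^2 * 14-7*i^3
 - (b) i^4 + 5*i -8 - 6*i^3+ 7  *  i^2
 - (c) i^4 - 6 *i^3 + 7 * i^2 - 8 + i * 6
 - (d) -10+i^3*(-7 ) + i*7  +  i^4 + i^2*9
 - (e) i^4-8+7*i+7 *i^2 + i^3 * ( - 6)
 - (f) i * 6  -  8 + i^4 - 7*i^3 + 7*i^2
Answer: c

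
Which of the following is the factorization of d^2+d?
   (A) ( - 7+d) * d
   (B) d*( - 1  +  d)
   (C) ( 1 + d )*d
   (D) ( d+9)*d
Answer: C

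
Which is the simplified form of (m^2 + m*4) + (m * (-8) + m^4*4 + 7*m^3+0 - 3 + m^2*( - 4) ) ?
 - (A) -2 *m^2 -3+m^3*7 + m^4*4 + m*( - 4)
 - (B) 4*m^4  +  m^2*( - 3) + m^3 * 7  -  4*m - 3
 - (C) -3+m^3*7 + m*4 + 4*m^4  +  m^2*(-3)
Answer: B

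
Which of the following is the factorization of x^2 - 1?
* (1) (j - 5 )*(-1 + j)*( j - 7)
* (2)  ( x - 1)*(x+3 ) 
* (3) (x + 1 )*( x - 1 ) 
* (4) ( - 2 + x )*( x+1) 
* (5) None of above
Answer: 3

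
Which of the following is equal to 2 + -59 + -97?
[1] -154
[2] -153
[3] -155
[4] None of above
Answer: 1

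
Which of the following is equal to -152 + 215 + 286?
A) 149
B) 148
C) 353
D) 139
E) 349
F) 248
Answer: E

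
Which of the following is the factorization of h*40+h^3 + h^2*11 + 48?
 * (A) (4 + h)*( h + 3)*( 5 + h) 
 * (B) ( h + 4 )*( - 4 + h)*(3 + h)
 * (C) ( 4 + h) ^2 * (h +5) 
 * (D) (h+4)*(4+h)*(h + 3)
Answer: D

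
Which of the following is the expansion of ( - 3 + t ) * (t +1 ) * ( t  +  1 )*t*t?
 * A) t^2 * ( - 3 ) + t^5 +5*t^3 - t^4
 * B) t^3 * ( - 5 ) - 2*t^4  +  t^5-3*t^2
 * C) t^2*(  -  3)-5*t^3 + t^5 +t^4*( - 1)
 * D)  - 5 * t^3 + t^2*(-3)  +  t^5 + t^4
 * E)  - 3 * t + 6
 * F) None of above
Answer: C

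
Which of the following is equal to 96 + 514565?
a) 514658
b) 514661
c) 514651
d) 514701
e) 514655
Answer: b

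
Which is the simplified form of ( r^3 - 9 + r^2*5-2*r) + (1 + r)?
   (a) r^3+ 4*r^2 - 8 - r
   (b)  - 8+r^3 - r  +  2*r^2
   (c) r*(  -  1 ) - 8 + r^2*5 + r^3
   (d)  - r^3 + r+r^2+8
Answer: c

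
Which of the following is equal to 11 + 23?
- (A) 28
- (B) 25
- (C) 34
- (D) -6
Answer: C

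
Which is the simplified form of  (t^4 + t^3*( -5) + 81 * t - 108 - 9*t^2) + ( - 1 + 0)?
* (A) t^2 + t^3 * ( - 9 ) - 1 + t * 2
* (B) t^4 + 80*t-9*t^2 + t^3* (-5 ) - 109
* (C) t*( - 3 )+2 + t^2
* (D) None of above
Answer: D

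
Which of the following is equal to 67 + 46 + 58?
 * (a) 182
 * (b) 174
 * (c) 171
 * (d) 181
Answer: c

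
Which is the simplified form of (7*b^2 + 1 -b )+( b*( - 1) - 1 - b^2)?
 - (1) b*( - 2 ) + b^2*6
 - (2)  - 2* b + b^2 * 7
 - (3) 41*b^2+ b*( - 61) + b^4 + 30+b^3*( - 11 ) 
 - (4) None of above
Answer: 1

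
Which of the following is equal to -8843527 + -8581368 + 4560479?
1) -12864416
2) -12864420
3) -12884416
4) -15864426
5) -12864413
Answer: 1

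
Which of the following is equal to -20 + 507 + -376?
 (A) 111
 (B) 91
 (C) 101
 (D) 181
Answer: A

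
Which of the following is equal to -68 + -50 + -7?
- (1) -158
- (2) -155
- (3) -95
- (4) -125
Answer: 4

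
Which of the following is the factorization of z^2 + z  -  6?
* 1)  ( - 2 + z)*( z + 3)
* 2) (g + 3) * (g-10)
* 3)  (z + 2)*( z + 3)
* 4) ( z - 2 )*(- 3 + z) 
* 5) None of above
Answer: 1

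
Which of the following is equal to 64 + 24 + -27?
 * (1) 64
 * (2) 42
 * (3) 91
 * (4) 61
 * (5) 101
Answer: 4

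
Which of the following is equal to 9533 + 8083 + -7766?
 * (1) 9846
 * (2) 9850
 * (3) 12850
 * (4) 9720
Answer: 2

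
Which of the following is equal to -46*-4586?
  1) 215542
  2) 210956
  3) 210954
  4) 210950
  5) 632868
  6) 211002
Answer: 2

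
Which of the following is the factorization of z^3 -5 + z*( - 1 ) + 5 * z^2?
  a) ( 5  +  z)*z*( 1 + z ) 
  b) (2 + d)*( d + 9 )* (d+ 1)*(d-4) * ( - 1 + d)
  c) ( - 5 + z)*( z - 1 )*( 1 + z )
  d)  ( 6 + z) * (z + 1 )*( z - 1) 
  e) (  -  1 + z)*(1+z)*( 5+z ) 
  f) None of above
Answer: e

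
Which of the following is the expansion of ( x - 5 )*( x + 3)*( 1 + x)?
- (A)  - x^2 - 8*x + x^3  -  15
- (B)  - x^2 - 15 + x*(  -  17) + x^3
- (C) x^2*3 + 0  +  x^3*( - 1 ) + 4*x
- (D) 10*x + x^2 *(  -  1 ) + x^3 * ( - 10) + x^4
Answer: B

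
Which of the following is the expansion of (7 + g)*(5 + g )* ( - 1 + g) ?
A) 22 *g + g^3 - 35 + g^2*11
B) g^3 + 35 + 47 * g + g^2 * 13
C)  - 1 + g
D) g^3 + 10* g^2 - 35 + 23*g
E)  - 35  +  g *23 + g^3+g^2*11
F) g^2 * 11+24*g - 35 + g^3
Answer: E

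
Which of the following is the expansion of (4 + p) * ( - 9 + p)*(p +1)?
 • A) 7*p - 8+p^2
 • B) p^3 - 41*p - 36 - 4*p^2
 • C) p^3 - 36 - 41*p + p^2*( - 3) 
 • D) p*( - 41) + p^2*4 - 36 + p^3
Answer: B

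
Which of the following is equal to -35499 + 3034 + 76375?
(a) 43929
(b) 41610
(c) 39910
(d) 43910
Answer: d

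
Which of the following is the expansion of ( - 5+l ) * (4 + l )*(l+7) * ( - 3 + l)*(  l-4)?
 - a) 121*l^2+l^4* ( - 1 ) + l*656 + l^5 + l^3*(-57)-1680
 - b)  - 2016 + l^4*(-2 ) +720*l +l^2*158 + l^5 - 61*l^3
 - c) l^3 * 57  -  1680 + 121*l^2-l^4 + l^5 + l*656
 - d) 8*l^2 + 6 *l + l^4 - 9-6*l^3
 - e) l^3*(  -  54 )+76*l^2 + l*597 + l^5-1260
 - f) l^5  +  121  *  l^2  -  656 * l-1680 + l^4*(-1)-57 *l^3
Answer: a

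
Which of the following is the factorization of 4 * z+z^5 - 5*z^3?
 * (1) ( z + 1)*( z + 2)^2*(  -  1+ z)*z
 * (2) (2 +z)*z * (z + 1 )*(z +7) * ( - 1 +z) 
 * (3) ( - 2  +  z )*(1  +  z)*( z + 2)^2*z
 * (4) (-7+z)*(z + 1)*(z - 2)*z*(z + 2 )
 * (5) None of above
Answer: 5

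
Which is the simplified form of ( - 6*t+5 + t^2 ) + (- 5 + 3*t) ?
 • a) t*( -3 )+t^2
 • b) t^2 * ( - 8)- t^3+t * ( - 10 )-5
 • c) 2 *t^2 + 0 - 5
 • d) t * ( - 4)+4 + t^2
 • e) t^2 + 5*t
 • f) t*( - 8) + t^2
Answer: a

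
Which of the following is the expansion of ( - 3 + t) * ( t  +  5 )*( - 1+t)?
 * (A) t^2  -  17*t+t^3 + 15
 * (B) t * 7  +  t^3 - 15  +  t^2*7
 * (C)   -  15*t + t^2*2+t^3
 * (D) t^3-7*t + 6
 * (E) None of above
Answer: A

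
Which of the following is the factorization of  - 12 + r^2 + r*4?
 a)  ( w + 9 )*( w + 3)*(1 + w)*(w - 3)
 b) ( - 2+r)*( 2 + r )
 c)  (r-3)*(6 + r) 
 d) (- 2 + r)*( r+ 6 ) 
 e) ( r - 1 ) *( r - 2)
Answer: d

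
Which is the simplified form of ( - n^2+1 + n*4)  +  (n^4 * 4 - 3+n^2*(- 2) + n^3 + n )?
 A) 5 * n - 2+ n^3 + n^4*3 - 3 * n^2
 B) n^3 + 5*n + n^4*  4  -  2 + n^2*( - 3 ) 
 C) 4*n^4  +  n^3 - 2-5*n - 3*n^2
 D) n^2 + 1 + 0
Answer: B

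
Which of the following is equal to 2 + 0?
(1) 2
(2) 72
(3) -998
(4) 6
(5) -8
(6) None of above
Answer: 1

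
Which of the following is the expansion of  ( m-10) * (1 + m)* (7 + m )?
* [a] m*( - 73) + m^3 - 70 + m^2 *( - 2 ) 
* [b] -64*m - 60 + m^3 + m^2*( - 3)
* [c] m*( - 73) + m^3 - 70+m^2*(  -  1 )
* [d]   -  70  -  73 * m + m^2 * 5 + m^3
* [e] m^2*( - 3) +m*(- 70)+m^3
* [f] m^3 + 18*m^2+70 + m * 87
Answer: a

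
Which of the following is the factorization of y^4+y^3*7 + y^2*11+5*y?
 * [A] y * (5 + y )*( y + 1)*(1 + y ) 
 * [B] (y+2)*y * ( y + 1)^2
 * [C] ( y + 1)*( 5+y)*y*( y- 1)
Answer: A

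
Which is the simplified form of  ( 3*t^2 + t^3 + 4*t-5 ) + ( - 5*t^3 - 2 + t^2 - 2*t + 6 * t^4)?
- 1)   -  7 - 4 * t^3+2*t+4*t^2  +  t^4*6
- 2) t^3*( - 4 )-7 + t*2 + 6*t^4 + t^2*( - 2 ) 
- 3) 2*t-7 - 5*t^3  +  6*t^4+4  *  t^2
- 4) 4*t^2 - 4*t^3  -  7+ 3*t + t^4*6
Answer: 1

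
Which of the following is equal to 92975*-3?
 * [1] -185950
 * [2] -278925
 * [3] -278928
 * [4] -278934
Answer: 2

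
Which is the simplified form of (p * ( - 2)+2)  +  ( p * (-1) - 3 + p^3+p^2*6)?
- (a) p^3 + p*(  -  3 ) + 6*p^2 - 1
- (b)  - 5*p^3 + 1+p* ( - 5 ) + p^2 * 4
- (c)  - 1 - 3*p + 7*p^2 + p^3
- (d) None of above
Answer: a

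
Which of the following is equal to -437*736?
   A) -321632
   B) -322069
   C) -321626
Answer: A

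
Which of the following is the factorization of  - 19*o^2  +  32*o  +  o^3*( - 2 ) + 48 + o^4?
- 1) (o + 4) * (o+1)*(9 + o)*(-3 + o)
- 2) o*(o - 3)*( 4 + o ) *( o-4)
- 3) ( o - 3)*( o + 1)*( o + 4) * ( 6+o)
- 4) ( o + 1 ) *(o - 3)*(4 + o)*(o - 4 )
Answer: 4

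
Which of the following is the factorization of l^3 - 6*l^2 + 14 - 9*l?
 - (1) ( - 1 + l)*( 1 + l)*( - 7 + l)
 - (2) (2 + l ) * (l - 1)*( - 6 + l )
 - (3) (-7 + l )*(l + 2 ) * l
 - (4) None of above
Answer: 4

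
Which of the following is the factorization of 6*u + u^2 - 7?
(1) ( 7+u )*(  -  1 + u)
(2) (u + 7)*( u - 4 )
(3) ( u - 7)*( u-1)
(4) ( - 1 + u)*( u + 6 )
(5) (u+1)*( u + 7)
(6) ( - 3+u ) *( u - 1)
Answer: 1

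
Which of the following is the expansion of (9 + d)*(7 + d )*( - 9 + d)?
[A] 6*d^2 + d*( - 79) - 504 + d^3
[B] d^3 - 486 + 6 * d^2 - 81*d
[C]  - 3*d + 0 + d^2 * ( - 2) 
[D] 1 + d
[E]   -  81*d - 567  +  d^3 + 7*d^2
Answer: E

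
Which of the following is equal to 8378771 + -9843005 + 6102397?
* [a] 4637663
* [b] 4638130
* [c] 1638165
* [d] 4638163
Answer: d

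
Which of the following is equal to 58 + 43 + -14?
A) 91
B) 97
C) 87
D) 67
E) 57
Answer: C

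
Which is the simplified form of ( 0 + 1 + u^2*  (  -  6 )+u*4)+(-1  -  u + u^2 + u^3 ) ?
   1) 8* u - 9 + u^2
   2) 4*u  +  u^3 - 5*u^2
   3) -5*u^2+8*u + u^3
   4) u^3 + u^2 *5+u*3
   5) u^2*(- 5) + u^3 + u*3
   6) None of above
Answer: 5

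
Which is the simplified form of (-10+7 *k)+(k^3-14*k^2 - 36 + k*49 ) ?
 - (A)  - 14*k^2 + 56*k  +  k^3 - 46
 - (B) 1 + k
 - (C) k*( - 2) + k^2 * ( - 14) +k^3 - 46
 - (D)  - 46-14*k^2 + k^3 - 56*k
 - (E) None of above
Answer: A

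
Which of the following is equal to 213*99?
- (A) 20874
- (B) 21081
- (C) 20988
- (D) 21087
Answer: D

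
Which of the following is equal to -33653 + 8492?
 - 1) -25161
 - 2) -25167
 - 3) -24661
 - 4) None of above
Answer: 1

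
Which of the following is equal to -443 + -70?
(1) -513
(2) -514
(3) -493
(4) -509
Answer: 1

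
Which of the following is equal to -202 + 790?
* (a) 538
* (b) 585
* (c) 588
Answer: c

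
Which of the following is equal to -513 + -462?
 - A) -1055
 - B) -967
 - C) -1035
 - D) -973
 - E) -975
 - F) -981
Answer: E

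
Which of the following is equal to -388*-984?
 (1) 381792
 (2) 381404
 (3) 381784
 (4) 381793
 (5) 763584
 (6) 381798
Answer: 1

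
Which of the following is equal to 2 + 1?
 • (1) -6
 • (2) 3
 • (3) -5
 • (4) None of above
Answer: 2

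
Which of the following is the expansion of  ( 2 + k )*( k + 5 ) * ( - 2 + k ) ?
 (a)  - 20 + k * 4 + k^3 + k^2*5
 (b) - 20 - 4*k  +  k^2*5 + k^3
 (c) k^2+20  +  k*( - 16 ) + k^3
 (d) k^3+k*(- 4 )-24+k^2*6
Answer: b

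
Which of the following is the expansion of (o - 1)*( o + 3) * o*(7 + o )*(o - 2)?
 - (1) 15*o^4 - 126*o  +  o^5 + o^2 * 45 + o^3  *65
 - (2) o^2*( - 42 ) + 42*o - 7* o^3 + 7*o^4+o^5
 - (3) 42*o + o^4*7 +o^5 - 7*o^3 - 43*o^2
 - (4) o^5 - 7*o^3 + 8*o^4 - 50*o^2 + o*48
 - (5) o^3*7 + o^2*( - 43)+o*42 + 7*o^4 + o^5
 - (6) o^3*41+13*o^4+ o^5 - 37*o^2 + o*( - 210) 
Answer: 3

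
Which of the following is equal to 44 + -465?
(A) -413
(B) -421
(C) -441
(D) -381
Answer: B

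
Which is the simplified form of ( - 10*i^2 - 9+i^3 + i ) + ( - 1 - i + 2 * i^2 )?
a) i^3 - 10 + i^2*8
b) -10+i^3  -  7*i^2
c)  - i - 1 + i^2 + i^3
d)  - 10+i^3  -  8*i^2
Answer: d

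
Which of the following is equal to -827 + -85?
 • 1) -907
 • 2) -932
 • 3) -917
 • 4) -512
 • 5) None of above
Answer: 5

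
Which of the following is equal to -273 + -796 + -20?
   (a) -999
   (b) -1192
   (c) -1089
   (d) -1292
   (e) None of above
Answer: c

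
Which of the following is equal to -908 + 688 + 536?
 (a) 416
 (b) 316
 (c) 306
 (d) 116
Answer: b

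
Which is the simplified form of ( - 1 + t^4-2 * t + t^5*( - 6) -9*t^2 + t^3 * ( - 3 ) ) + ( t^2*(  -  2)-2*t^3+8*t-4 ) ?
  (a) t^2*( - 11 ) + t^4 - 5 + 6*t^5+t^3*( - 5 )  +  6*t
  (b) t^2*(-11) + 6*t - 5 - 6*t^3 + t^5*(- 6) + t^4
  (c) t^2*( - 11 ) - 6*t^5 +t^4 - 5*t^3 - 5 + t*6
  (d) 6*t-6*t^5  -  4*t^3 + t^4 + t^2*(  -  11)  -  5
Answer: c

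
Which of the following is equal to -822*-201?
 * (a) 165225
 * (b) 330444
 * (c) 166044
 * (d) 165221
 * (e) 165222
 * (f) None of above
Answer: e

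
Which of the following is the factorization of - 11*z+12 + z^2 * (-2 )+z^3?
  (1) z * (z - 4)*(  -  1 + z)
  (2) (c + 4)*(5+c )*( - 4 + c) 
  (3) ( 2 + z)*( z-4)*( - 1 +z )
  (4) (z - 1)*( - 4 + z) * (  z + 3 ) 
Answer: 4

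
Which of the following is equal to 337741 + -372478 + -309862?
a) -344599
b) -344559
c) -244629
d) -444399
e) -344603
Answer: a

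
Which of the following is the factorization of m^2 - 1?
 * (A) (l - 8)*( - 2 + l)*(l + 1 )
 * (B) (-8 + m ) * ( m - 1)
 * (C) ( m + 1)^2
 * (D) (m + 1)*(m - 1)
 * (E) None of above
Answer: D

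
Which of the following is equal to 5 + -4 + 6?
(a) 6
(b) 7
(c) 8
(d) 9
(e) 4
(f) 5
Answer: b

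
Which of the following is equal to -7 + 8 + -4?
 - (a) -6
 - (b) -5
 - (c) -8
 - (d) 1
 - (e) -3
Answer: e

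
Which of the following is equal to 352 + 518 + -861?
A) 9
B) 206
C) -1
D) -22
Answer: A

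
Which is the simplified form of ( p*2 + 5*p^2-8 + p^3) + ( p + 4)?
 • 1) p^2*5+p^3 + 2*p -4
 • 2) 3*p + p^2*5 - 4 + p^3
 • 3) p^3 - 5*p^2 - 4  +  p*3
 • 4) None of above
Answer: 2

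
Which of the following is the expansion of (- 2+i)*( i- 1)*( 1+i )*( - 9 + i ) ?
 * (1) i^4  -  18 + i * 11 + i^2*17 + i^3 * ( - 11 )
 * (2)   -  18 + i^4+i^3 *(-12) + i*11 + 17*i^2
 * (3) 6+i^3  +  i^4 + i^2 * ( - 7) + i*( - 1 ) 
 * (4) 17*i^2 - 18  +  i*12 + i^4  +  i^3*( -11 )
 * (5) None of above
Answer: 1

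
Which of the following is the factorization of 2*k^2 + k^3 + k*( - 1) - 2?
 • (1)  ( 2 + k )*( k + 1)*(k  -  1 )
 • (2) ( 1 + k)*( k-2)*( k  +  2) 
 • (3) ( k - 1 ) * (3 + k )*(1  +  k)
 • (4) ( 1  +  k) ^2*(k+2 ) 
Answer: 1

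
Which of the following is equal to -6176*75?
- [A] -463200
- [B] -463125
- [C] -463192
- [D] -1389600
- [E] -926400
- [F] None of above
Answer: A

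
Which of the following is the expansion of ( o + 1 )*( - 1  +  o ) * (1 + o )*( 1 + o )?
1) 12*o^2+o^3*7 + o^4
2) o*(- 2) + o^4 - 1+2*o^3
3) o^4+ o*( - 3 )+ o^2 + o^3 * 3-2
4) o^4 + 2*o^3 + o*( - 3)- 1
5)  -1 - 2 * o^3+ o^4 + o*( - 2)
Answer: 2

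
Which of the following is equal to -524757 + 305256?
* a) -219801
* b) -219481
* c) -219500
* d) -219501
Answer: d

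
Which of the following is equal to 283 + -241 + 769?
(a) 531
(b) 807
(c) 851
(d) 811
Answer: d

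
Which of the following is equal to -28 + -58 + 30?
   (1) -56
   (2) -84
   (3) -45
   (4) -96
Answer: 1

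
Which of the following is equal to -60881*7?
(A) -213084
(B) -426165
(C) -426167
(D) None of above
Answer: C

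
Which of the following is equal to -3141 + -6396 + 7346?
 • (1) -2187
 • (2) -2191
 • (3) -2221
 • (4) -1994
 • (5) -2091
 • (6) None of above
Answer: 2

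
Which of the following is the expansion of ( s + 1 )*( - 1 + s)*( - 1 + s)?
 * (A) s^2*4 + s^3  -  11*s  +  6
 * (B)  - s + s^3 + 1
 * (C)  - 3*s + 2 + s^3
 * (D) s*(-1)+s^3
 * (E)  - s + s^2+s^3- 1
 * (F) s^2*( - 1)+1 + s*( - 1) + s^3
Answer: F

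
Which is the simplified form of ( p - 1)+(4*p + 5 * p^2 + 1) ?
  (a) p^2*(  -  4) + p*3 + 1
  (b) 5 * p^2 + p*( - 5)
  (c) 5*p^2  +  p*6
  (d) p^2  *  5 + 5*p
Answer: d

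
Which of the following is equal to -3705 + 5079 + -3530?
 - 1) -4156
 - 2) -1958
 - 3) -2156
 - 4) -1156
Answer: 3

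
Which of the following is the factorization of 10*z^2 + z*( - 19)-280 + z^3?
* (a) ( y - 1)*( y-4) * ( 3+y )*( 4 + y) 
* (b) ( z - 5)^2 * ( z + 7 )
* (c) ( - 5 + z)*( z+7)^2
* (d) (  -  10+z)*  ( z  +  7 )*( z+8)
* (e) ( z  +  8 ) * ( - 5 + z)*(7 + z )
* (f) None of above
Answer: e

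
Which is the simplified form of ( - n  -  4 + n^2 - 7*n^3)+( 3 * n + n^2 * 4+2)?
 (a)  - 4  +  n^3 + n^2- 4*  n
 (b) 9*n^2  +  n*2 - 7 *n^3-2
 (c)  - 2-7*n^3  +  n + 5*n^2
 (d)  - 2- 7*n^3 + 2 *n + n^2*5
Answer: d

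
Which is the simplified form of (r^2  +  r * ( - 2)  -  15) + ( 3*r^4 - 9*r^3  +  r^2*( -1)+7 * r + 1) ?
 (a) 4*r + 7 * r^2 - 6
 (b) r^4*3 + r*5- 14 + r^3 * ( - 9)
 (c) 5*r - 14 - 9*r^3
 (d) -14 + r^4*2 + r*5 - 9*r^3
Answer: b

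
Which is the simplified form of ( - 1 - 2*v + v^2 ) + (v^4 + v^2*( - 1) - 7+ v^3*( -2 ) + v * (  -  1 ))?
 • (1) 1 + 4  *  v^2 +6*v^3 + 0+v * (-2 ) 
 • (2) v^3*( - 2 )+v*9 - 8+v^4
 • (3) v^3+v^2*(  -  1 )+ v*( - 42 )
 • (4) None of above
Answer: 4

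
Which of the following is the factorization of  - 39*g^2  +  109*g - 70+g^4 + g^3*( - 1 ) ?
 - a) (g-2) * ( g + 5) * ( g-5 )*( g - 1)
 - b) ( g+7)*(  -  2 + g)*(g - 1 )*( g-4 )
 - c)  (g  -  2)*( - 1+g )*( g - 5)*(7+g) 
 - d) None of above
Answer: c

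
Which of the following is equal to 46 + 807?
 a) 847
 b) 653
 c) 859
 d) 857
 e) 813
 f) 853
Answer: f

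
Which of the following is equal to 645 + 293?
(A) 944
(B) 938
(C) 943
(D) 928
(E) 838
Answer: B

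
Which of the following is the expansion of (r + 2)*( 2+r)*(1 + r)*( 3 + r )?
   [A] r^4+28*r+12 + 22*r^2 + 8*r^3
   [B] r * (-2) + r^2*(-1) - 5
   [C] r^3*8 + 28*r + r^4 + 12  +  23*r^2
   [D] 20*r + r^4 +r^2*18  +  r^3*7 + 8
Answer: C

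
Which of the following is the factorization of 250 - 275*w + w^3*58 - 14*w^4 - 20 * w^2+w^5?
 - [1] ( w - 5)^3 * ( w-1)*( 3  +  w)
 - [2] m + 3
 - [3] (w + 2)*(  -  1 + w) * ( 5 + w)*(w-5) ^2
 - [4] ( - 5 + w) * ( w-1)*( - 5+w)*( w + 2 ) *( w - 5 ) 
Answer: 4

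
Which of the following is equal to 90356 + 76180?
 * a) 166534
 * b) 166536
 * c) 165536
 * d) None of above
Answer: b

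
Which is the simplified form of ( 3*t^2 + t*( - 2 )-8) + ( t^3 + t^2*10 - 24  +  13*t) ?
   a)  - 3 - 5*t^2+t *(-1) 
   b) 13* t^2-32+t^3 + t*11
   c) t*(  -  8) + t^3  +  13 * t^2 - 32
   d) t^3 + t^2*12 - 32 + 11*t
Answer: b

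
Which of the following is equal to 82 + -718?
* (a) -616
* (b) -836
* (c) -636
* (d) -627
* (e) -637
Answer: c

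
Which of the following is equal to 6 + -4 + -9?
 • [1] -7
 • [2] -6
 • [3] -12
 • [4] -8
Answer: 1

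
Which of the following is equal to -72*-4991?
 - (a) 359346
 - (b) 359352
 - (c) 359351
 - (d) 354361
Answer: b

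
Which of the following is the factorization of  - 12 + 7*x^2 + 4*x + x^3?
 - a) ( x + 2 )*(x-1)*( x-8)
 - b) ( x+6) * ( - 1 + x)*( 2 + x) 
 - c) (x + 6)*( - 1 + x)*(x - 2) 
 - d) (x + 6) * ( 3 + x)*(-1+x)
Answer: b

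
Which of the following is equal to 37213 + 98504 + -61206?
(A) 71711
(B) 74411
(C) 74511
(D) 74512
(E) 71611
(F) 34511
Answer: C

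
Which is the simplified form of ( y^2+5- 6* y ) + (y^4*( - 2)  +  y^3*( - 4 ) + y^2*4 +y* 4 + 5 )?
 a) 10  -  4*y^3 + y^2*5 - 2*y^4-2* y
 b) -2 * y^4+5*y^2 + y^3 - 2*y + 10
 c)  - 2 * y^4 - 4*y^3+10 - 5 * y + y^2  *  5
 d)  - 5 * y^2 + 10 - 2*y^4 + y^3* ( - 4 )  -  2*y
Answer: a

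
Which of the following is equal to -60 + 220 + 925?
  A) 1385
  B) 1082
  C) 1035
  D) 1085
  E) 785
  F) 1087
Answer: D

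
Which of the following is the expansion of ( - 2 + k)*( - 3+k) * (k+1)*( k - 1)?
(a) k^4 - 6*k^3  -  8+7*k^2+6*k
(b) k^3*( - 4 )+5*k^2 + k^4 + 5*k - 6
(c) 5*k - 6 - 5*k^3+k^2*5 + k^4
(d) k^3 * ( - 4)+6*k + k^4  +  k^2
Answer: c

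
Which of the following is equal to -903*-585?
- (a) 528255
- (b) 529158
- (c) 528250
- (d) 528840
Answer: a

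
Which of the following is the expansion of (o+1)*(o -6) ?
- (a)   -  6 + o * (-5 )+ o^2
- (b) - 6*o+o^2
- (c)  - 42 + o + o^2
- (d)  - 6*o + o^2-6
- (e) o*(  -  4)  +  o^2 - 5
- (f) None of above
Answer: a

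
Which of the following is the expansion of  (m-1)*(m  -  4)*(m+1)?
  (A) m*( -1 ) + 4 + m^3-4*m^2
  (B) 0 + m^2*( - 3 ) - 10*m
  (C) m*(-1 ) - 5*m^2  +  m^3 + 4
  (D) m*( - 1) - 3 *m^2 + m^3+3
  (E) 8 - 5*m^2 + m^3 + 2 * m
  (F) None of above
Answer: A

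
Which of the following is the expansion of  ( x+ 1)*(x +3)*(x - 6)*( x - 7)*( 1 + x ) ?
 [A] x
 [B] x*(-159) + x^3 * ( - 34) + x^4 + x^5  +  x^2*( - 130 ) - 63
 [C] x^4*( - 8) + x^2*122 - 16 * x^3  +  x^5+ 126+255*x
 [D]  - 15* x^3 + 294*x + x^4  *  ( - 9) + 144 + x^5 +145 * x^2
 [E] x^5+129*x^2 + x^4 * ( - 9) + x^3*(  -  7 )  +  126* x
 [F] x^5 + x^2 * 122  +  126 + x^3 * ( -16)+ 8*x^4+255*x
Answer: C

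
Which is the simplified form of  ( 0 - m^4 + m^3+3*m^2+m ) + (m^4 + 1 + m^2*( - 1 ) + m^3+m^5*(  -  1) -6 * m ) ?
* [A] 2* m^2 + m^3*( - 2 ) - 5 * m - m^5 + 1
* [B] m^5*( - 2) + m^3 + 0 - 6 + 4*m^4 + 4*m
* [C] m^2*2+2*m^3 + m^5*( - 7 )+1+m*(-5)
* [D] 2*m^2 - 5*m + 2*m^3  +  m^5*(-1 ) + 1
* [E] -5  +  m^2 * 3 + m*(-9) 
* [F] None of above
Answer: D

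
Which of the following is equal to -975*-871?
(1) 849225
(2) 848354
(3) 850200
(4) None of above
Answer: 1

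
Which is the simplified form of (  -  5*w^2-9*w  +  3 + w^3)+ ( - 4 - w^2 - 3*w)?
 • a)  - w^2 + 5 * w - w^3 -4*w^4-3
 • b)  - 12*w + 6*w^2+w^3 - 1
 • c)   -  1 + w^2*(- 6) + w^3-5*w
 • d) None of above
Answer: d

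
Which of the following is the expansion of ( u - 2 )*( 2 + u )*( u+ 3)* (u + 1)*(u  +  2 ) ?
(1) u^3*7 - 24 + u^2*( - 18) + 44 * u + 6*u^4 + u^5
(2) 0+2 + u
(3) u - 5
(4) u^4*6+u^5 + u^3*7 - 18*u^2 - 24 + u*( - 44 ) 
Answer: 4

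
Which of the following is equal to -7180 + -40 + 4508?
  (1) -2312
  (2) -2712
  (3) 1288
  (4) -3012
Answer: 2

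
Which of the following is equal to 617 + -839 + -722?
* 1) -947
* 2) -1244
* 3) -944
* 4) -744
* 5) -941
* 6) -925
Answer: 3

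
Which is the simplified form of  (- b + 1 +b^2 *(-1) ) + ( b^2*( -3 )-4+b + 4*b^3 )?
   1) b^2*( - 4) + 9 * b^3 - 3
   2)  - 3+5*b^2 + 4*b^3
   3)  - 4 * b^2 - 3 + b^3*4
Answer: 3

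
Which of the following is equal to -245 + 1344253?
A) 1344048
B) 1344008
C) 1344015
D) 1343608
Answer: B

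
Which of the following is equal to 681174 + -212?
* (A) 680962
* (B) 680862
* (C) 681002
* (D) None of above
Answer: A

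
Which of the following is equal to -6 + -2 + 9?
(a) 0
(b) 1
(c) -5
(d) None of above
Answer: b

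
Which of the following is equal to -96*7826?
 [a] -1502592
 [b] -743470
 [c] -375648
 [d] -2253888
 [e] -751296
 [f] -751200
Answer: e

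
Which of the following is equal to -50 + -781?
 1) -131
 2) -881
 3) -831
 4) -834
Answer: 3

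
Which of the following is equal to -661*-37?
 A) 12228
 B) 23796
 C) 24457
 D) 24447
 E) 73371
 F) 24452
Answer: C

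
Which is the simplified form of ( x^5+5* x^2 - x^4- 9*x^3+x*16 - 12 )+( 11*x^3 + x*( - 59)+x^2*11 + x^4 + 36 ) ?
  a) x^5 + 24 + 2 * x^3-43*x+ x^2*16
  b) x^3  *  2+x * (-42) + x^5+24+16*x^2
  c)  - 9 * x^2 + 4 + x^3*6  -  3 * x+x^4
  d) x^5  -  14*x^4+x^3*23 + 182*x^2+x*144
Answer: a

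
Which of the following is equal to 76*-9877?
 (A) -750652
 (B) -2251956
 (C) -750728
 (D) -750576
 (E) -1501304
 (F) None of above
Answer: A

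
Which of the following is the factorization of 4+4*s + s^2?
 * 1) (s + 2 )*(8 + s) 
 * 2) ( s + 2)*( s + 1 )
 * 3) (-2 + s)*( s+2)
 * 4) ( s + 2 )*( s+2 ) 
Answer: 4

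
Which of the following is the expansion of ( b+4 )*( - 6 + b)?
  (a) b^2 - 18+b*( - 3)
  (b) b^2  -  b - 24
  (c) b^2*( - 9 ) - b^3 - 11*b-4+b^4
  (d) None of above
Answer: d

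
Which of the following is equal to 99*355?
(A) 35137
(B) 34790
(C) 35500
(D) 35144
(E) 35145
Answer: E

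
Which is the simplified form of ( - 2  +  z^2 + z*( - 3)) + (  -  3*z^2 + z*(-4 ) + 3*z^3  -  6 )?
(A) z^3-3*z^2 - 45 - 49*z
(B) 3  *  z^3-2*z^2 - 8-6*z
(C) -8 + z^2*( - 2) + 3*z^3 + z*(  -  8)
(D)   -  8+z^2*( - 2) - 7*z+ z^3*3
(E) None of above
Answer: D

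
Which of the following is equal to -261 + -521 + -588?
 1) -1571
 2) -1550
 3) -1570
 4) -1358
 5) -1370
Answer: 5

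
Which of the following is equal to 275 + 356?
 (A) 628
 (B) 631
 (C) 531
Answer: B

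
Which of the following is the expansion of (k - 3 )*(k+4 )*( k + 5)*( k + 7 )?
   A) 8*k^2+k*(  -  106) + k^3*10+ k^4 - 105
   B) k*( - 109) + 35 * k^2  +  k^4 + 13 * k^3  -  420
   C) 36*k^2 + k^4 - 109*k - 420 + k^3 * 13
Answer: B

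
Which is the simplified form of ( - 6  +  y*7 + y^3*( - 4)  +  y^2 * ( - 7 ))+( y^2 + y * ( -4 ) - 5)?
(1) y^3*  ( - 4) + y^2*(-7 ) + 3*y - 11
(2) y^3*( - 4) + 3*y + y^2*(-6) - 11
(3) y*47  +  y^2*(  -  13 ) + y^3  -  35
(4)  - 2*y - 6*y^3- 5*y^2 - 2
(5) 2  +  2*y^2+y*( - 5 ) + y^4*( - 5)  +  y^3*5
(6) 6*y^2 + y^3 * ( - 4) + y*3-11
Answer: 2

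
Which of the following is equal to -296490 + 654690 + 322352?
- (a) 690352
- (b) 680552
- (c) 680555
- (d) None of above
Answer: b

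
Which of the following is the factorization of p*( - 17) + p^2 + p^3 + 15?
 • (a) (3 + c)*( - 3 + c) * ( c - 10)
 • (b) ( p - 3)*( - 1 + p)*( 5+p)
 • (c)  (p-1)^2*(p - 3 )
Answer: b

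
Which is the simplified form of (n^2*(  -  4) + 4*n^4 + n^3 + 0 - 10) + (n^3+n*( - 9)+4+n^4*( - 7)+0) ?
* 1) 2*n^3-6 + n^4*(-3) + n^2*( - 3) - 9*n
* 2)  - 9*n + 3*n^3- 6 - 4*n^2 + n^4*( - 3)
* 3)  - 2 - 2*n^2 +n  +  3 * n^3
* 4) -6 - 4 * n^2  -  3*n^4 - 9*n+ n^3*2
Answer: 4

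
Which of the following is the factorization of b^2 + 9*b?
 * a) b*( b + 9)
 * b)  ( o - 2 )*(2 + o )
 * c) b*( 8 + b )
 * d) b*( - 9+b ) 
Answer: a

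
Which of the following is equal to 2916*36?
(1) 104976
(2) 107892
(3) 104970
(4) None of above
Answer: 1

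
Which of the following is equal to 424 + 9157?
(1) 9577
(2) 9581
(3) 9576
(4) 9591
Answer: 2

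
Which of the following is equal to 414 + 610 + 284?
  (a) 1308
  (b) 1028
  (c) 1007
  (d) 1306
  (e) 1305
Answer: a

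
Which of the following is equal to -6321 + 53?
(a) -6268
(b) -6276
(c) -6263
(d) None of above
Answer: a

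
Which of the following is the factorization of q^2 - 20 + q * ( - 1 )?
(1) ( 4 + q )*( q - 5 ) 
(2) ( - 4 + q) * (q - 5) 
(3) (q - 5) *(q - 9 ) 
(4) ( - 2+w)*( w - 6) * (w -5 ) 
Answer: 1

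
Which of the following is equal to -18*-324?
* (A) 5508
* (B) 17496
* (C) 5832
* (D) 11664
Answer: C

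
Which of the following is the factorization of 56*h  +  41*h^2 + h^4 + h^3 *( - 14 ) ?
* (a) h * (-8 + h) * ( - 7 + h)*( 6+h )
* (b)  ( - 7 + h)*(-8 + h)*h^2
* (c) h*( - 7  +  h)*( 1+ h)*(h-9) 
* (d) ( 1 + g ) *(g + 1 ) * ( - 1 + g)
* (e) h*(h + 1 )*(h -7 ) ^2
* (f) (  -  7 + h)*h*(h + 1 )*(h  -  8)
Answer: f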